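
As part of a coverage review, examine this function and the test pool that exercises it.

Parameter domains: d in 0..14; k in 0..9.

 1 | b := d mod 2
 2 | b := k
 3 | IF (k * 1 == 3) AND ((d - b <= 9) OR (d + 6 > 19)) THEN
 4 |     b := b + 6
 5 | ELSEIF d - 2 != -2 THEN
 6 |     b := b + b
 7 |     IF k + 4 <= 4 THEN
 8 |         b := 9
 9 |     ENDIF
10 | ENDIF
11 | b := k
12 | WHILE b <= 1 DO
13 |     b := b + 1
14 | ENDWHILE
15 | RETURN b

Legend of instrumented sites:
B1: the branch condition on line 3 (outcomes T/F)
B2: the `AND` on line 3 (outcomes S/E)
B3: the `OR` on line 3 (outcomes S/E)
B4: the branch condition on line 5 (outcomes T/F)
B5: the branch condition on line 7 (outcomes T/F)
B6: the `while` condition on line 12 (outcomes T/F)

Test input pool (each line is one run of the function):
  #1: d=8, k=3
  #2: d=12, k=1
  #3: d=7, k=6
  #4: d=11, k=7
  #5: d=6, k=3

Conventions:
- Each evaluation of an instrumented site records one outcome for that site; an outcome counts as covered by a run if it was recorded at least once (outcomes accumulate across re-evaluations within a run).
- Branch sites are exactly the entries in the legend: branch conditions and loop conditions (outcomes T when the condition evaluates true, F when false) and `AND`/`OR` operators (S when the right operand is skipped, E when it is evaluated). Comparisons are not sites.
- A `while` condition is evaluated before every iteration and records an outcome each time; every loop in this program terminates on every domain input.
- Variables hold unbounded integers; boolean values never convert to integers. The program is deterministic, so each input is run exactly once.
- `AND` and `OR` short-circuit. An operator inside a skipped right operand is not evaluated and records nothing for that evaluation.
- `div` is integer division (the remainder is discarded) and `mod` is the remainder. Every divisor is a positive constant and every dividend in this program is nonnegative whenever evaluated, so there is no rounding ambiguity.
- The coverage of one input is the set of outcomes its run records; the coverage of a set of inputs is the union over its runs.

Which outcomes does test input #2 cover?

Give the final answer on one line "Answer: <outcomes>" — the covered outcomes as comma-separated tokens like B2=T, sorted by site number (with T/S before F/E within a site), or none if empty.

Simulating input #2 (d=12, k=1) step by step:
  B2->S, B1->F, B4->T, B5->F, B6->T, B6->F
collecting distinct outcomes: B1=F, B2=S, B4=T, B5=F, B6=T, B6=F

Answer: B1=F, B2=S, B4=T, B5=F, B6=T, B6=F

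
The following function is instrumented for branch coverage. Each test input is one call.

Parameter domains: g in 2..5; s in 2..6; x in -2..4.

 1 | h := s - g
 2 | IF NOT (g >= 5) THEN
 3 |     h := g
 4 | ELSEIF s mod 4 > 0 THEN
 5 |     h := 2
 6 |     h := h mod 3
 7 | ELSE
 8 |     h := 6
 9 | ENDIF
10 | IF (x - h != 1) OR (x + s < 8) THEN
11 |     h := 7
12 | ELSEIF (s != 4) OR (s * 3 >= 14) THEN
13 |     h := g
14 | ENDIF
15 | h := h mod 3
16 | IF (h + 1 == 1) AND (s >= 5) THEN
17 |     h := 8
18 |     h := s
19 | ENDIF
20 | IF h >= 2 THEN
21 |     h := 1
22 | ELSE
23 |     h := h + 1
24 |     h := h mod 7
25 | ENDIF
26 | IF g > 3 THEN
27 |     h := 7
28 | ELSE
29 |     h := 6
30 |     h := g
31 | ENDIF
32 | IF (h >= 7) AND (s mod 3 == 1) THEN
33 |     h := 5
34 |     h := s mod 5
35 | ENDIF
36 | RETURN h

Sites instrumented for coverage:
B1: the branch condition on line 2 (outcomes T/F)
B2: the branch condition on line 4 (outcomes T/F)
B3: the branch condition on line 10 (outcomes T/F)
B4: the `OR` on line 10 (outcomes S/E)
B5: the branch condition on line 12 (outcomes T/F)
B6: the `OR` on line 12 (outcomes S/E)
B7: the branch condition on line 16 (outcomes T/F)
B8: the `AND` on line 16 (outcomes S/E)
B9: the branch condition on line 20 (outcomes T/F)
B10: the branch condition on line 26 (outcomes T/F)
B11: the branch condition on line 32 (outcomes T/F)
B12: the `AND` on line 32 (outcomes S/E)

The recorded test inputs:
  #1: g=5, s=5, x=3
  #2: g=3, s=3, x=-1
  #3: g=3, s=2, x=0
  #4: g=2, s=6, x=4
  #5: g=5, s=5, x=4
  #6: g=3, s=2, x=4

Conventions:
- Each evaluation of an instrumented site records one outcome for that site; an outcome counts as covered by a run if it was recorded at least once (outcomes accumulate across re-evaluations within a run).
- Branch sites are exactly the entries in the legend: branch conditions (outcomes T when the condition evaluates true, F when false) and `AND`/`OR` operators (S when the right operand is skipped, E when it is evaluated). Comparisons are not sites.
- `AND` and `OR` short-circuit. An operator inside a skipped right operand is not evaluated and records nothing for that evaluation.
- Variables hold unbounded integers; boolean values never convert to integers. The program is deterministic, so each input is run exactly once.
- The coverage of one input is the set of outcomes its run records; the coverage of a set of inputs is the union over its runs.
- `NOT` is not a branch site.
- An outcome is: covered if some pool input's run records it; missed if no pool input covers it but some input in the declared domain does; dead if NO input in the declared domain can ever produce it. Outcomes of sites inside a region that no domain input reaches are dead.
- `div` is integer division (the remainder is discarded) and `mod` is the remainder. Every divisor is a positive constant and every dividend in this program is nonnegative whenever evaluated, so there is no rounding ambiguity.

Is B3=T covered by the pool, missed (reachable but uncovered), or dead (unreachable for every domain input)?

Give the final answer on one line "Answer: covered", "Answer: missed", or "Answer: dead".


B3=T is recorded by pool input(s) 2, 3, 4, 5, 6 -> covered
Answer: covered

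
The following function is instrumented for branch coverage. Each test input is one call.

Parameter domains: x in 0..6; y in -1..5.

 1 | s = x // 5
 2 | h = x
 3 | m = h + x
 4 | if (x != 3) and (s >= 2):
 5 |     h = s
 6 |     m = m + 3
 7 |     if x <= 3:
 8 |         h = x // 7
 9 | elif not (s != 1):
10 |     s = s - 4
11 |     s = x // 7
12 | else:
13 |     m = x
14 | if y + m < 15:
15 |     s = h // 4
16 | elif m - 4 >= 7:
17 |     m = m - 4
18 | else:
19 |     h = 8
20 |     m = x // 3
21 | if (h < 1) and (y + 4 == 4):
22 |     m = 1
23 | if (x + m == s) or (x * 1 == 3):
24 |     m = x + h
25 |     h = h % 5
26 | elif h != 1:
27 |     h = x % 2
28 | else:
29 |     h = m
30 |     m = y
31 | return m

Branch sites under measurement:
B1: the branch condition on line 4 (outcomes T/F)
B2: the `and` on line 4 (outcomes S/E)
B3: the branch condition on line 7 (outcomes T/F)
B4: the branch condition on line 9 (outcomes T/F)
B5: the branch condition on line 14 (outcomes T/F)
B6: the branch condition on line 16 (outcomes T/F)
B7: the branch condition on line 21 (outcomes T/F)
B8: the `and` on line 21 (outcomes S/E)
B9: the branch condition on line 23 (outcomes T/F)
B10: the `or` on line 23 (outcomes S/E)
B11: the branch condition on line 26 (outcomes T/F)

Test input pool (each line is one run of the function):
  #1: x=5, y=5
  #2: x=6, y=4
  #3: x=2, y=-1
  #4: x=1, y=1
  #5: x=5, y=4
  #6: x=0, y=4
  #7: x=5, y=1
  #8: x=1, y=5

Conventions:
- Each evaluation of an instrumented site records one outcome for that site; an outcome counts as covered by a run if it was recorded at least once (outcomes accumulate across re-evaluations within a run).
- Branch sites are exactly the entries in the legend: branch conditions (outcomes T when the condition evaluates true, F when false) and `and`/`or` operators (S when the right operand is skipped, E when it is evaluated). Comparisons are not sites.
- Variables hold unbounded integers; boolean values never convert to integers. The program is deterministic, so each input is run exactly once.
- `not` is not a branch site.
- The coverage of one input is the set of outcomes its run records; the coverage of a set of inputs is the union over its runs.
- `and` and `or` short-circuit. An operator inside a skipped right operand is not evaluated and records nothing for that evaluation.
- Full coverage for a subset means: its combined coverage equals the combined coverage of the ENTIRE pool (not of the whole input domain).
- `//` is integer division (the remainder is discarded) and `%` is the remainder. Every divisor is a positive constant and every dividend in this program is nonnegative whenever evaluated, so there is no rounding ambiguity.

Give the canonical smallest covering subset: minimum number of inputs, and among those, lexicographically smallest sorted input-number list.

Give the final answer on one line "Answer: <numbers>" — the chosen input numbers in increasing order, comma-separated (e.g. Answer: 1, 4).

run #1 (x=5, y=5) records B1=F, B2=E, B4=T, B5=F, B6=F, B7=F, B8=S, B9=F, B10=E, B11=T
run #2 (x=6, y=4) records B1=F, B2=E, B4=T, B5=F, B6=T, B7=F, B8=S, B9=F, B10=E, B11=T
run #3 (x=2, y=-1) records B1=F, B2=E, B4=F, B5=T, B7=F, B8=S, B9=F, B10=E, B11=T
run #4 (x=1, y=1) records B1=F, B2=E, B4=F, B5=T, B7=F, B8=S, B9=F, B10=E, B11=F
run #5 (x=5, y=4) records B1=F, B2=E, B4=T, B5=T, B7=F, B8=S, B9=F, B10=E, B11=T
run #6 (x=0, y=4) records B1=F, B2=E, B4=F, B5=T, B7=F, B8=E, B9=T, B10=S
run #7 (x=5, y=1) records B1=F, B2=E, B4=T, B5=T, B7=F, B8=S, B9=F, B10=E, B11=T
run #8 (x=1, y=5) records B1=F, B2=E, B4=F, B5=T, B7=F, B8=S, B9=F, B10=E, B11=F
pool-wide coverage (17 outcomes): B1=F, B2=E, B4=T, B4=F, B5=T, B5=F, B6=T, B6=F, B7=F, B8=S, B8=E, B9=T, B9=F, B10=S, B10=E, B11=T, B11=F
no size-1 subset reaches all 17 outcomes (best union: 10/17)
no size-2 subset reaches all 17 outcomes (best union: 15/17)
no size-3 subset reaches all 17 outcomes (best union: 16/17)
at size 4, {1, 2, 4, 6} reaches all 17 outcomes; every lexicographically earlier size-4 subset fails

Answer: 1, 2, 4, 6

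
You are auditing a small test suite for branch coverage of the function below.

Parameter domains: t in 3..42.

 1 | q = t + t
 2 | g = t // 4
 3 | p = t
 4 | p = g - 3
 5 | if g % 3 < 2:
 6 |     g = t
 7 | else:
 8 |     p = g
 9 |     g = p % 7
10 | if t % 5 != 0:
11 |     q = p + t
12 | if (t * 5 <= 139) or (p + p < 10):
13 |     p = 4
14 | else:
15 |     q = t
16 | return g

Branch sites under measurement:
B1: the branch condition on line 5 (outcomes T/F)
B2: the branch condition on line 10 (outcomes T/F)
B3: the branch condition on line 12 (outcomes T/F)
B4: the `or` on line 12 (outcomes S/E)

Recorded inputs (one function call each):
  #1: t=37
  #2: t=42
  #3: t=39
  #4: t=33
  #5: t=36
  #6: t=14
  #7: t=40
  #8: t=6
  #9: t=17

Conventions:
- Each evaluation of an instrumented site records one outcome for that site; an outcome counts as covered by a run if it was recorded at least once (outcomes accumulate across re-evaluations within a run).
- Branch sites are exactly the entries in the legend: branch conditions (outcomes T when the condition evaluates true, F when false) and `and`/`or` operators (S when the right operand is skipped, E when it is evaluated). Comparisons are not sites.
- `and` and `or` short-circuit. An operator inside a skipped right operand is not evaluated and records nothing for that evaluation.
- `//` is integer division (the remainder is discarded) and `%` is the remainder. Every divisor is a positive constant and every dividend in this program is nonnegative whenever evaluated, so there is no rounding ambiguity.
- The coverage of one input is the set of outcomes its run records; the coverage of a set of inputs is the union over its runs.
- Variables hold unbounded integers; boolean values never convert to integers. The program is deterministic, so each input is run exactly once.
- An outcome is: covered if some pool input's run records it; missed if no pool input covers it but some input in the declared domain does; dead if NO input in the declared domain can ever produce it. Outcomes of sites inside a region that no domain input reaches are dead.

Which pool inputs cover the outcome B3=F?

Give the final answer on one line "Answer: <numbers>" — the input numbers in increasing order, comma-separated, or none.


input #1 (t=37): covers B3=F
input #2 (t=42): covers B3=F
input #3 (t=39): covers B3=F
input #4 (t=33): covers B3=F
input #5 (t=36): covers B3=F
input #6 (t=14): misses B3=F
input #7 (t=40): covers B3=F
input #8 (t=6): misses B3=F
input #9 (t=17): misses B3=F
Answer: 1, 2, 3, 4, 5, 7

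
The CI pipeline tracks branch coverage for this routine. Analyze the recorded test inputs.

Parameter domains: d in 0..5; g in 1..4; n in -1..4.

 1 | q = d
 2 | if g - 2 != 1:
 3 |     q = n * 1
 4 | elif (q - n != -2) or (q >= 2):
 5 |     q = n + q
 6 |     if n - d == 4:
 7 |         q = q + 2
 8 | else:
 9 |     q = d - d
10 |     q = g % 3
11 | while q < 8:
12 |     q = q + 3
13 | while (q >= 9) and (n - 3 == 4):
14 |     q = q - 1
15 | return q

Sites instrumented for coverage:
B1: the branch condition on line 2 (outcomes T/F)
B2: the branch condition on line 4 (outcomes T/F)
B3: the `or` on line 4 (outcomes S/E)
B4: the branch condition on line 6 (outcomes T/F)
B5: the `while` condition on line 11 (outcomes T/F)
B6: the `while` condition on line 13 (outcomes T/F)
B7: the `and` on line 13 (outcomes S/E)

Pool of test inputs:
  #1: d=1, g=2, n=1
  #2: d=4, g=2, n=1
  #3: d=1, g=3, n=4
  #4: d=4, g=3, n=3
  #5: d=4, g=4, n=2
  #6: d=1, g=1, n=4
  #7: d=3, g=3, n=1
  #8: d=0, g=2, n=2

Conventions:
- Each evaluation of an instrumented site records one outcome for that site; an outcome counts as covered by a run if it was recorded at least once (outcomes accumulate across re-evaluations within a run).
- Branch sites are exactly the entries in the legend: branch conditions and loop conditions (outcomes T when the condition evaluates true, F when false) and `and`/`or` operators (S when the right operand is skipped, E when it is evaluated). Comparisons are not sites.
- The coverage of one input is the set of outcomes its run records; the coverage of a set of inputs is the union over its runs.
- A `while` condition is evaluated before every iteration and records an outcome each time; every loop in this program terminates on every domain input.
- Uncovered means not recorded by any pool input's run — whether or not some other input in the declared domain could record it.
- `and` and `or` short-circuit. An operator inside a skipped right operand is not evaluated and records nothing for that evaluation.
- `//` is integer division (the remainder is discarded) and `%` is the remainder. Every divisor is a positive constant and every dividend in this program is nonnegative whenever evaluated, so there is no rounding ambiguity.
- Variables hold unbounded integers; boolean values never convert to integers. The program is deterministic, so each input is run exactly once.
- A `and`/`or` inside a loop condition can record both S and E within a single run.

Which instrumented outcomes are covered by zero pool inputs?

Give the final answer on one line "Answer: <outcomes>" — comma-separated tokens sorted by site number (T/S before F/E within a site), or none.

input #1, d=1, g=2, n=1: outcomes B1=T, B5=T, B5=F, B6=F, B7=E
input #2, d=4, g=2, n=1: outcomes B1=T, B5=T, B5=F, B6=F, B7=E
input #3, d=1, g=3, n=4: outcomes B1=F, B2=T, B3=S, B4=F, B5=T, B5=F, B6=F, B7=S
input #4, d=4, g=3, n=3: outcomes B1=F, B2=T, B3=S, B4=F, B5=T, B5=F, B6=F, B7=E
input #5, d=4, g=4, n=2: outcomes B1=T, B5=T, B5=F, B6=F, B7=S
input #6, d=1, g=1, n=4: outcomes B1=T, B5=T, B5=F, B6=F, B7=E
input #7, d=3, g=3, n=1: outcomes B1=F, B2=T, B3=S, B4=F, B5=T, B5=F, B6=F, B7=E
input #8, d=0, g=2, n=2: outcomes B1=T, B5=T, B5=F, B6=F, B7=S
union over the pool: B1=T, B1=F, B2=T, B3=S, B4=F, B5=T, B5=F, B6=F, B7=S, B7=E
uncovered (4 of 14): B2=F, B3=E, B4=T, B6=T

Answer: B2=F, B3=E, B4=T, B6=T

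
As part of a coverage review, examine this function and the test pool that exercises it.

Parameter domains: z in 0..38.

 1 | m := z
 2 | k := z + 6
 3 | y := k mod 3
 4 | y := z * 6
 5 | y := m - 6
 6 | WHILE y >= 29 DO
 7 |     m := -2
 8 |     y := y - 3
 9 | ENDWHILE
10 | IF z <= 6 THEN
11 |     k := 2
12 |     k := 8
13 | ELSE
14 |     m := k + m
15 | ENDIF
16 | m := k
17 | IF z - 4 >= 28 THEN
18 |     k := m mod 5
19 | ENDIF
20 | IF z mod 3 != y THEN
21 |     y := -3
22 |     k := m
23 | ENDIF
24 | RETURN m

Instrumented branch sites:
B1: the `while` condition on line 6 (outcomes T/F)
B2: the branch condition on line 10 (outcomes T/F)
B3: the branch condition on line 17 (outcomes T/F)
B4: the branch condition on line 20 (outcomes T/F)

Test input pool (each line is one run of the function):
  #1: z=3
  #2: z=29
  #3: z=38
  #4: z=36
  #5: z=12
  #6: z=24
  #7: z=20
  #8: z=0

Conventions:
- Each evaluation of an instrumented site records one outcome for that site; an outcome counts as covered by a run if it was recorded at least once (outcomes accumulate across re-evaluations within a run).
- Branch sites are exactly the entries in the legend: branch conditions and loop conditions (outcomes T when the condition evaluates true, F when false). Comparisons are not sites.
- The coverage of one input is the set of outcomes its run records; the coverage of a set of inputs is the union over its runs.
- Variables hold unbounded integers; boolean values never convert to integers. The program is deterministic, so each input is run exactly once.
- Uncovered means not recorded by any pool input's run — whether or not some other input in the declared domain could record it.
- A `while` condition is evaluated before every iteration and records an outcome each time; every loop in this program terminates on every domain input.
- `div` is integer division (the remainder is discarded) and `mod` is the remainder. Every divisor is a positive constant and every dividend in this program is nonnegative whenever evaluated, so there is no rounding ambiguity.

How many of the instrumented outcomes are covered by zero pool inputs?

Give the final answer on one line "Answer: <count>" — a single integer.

test 1 (z=3) fires B1->F, B2->T, B3->F, B4->T; hits B1=F, B2=T, B3=F, B4=T
test 2 (z=29) fires B1->F, B2->F, B3->F, B4->T; hits B1=F, B2=F, B3=F, B4=T
test 3 (z=38) fires B1->T, B1->T, B1->F, B2->F, B3->T, B4->T; hits B1=T, B1=F, B2=F, B3=T, B4=T
test 4 (z=36) fires B1->T, B1->F, B2->F, B3->T, B4->T; hits B1=T, B1=F, B2=F, B3=T, B4=T
test 5 (z=12) fires B1->F, B2->F, B3->F, B4->T; hits B1=F, B2=F, B3=F, B4=T
test 6 (z=24) fires B1->F, B2->F, B3->F, B4->T; hits B1=F, B2=F, B3=F, B4=T
test 7 (z=20) fires B1->F, B2->F, B3->F, B4->T; hits B1=F, B2=F, B3=F, B4=T
test 8 (z=0) fires B1->F, B2->T, B3->F, B4->T; hits B1=F, B2=T, B3=F, B4=T
union over the pool: B1=T, B1=F, B2=T, B2=F, B3=T, B3=F, B4=T
uncovered (1 of 8): B4=F

Answer: 1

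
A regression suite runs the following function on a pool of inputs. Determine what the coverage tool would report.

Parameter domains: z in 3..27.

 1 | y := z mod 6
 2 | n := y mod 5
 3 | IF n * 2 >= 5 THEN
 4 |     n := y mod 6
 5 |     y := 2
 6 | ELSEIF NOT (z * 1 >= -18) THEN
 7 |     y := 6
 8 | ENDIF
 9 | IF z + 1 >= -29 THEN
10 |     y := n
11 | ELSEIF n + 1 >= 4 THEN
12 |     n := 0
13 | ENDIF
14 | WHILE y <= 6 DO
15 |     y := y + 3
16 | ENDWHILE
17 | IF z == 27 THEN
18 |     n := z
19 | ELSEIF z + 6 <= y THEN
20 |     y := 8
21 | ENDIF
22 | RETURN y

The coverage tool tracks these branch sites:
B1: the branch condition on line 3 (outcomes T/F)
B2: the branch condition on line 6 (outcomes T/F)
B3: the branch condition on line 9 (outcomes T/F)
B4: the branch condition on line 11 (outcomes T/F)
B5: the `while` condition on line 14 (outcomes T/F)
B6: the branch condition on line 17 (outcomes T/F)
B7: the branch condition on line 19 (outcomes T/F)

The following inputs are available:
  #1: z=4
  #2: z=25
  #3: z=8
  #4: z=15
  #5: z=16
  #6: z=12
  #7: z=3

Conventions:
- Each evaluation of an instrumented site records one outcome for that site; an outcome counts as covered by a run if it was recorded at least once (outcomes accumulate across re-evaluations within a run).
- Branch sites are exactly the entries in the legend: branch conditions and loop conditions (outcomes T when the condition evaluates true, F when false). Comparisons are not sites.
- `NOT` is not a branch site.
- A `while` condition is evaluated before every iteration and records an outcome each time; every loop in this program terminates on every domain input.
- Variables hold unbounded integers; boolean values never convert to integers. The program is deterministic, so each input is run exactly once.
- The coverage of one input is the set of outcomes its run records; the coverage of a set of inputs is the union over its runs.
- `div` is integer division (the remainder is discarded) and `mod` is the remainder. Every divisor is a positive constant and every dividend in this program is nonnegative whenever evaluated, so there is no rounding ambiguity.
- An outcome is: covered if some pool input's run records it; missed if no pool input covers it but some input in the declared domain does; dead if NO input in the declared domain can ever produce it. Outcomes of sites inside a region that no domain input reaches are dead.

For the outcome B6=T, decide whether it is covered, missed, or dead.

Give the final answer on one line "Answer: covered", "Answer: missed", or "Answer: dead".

no pool input records B6=T
but domain input (z=27) does record it -> reachable, so missed

Answer: missed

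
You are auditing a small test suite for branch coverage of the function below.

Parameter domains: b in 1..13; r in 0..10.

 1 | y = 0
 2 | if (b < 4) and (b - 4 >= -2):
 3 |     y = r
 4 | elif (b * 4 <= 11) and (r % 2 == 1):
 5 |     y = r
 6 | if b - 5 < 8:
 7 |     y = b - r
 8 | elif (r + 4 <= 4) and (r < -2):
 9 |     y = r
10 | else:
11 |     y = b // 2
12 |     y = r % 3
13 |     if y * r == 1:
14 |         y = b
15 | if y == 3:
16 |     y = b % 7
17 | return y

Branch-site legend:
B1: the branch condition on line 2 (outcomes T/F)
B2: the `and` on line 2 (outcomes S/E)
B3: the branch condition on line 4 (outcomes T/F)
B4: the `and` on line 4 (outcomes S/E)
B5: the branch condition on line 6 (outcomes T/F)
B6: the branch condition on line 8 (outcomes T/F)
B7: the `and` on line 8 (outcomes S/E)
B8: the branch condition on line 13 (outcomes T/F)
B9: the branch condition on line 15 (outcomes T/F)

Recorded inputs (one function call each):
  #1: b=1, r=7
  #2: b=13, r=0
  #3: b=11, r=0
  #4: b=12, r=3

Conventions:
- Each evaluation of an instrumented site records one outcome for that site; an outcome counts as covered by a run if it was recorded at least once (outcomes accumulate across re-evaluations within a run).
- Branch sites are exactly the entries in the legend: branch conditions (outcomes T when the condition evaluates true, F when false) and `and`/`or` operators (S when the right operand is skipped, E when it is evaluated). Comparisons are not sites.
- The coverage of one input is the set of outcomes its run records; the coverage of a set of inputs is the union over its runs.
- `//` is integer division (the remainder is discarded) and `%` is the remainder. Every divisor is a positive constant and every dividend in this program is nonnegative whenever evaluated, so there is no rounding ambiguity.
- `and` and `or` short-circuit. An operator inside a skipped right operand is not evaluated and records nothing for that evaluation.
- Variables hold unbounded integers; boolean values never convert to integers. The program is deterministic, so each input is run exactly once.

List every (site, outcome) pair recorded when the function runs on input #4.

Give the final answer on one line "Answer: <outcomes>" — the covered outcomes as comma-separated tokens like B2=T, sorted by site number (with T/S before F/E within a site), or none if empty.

Tracing the run of input #4 (b=12, r=3):
  B2->S, B1->F, B4->S, B3->F, B5->T, B9->F
distinct outcomes covered: B1=F, B2=S, B3=F, B4=S, B5=T, B9=F

Answer: B1=F, B2=S, B3=F, B4=S, B5=T, B9=F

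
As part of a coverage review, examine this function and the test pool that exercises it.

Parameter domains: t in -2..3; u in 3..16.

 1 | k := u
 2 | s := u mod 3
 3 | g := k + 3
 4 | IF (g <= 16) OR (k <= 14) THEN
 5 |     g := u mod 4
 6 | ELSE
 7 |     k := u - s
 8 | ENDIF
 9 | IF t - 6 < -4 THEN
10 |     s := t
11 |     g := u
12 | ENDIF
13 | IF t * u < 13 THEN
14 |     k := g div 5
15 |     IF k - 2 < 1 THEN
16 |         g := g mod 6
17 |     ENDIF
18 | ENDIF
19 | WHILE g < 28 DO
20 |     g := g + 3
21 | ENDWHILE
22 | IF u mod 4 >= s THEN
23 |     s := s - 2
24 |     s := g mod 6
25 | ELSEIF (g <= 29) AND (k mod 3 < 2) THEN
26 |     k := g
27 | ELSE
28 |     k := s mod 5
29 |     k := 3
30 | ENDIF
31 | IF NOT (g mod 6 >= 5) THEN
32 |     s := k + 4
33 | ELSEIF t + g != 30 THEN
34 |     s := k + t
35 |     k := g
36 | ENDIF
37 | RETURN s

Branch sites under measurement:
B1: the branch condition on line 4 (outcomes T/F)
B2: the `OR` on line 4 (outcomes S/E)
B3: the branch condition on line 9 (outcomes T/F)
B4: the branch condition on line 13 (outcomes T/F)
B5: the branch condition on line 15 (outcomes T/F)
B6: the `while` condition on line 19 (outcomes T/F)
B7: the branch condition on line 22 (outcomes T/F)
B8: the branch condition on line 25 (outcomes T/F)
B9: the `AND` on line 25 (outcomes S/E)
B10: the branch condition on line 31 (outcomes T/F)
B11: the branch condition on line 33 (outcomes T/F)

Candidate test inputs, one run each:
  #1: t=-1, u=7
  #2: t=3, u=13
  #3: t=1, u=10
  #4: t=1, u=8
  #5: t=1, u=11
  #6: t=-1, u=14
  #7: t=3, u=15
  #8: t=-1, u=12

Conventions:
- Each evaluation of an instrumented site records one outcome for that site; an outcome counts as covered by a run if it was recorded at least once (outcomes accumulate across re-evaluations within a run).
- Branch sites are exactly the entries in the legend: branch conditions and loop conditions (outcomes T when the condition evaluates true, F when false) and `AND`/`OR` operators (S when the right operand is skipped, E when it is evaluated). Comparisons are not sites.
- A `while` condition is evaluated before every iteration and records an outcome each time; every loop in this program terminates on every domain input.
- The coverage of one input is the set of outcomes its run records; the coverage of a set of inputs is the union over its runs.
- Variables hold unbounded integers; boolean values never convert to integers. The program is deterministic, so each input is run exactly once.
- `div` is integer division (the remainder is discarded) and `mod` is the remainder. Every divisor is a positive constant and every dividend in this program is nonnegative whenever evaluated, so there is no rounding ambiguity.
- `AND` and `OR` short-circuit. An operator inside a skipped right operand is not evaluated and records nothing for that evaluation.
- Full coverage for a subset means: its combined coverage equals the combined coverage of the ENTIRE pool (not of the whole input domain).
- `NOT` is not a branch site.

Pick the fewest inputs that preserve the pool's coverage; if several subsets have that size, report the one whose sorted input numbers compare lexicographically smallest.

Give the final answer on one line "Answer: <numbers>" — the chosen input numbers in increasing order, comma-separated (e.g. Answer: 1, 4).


input #1, t=-1, u=7: outcomes B1=T, B2=S, B3=T, B4=T, B5=T, B6=T, B6=F, B7=T, B10=T
input #2, t=3, u=13: outcomes B1=T, B2=S, B3=F, B4=F, B6=T, B6=F, B7=T, B10=T
input #3, t=1, u=10: outcomes B1=T, B2=S, B3=T, B4=T, B5=T, B6=T, B6=F, B7=T, B10=T
input #4, t=1, u=8: outcomes B1=T, B2=S, B3=T, B4=T, B5=T, B6=T, B6=F, B7=F, B8=T, B9=E, B10=F, B11=F
input #5, t=1, u=11: outcomes B1=T, B2=S, B3=T, B4=T, B5=T, B6=T, B6=F, B7=T, B10=F, B11=F
input #6, t=-1, u=14: outcomes B1=T, B2=E, B3=T, B4=T, B5=T, B6=T, B6=F, B7=T, B10=F, B11=T
input #7, t=3, u=15: outcomes B1=F, B2=E, B3=F, B4=F, B6=T, B6=F, B7=T, B10=T
input #8, t=-1, u=12: outcomes B1=T, B2=S, B3=T, B4=T, B5=T, B6=T, B6=F, B7=T, B10=T
pool-wide coverage (19 outcomes): B1=T, B1=F, B2=S, B2=E, B3=T, B3=F, B4=T, B4=F, B5=T, B6=T, B6=F, B7=T, B7=F, B8=T, B9=E, B10=T, B10=F, B11=T, B11=F
size 1 is not enough: best union over all size-1 subsets is 12/19
size 2 is not enough: best union over all size-2 subsets is 18/19
at size 3, {4, 6, 7} reaches all 19 outcomes; every lexicographically earlier size-3 subset fails
Answer: 4, 6, 7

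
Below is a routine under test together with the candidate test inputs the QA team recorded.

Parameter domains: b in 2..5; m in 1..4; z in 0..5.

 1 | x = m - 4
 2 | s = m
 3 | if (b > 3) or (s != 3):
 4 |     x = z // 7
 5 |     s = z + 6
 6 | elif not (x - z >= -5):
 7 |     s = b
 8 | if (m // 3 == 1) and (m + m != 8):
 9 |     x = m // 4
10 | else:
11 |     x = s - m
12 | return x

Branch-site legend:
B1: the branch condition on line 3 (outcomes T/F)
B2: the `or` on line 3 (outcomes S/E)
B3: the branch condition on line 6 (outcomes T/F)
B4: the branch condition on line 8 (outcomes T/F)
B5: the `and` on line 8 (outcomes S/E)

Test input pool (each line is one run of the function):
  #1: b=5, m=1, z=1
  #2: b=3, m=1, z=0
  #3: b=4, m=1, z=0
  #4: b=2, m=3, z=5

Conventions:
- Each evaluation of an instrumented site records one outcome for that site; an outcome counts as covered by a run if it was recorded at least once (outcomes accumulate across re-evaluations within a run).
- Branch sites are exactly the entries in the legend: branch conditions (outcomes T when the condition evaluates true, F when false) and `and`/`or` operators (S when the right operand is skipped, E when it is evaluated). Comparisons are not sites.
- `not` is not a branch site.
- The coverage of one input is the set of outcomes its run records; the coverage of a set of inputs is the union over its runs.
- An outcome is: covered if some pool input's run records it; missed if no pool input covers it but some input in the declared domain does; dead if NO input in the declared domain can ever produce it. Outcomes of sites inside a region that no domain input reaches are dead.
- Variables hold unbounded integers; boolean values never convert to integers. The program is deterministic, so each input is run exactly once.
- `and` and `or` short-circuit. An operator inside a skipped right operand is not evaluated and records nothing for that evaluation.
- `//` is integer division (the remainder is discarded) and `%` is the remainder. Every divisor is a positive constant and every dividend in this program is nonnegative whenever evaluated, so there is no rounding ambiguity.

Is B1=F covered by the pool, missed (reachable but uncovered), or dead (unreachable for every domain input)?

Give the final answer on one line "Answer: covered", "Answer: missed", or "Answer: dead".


B1=F is recorded by pool input(s) 4 -> covered
Answer: covered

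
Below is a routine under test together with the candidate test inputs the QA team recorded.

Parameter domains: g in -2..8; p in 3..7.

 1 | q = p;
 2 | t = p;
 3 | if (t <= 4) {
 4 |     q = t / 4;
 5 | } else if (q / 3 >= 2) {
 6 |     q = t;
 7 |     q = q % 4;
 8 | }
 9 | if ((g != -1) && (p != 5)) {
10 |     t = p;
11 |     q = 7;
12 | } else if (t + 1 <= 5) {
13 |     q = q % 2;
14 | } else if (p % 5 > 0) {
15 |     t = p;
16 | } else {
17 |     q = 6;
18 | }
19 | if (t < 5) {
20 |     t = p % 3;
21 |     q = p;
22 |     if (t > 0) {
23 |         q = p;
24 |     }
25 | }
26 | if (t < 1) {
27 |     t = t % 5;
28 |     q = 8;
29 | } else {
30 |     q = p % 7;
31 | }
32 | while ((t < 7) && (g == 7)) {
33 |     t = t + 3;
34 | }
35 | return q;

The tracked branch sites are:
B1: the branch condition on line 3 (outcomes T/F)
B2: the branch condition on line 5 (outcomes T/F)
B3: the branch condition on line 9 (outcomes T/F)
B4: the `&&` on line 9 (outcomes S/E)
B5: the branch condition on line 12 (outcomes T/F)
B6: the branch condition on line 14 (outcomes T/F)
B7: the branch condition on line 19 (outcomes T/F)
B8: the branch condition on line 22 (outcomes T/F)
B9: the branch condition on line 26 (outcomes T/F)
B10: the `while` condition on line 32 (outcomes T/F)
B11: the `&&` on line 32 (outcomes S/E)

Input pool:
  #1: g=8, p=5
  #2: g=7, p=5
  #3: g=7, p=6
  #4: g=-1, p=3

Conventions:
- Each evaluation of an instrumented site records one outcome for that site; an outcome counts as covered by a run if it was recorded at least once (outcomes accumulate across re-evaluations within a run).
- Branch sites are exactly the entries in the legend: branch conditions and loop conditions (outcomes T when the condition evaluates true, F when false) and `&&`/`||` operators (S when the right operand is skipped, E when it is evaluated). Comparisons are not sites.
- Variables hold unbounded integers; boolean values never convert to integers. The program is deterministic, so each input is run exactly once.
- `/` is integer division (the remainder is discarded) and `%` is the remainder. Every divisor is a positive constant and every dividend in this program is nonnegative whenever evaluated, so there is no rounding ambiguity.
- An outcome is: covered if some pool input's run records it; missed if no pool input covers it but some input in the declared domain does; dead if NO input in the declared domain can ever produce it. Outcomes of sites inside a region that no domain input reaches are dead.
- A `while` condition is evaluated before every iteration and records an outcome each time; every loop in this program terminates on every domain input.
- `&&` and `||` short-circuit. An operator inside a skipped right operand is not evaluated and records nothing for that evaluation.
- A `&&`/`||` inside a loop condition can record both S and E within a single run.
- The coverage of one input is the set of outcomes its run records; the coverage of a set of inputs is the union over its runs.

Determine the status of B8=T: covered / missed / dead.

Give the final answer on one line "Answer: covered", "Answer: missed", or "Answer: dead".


no pool input records B8=T
but domain input (g=-2, p=4) does record it -> reachable, so missed
Answer: missed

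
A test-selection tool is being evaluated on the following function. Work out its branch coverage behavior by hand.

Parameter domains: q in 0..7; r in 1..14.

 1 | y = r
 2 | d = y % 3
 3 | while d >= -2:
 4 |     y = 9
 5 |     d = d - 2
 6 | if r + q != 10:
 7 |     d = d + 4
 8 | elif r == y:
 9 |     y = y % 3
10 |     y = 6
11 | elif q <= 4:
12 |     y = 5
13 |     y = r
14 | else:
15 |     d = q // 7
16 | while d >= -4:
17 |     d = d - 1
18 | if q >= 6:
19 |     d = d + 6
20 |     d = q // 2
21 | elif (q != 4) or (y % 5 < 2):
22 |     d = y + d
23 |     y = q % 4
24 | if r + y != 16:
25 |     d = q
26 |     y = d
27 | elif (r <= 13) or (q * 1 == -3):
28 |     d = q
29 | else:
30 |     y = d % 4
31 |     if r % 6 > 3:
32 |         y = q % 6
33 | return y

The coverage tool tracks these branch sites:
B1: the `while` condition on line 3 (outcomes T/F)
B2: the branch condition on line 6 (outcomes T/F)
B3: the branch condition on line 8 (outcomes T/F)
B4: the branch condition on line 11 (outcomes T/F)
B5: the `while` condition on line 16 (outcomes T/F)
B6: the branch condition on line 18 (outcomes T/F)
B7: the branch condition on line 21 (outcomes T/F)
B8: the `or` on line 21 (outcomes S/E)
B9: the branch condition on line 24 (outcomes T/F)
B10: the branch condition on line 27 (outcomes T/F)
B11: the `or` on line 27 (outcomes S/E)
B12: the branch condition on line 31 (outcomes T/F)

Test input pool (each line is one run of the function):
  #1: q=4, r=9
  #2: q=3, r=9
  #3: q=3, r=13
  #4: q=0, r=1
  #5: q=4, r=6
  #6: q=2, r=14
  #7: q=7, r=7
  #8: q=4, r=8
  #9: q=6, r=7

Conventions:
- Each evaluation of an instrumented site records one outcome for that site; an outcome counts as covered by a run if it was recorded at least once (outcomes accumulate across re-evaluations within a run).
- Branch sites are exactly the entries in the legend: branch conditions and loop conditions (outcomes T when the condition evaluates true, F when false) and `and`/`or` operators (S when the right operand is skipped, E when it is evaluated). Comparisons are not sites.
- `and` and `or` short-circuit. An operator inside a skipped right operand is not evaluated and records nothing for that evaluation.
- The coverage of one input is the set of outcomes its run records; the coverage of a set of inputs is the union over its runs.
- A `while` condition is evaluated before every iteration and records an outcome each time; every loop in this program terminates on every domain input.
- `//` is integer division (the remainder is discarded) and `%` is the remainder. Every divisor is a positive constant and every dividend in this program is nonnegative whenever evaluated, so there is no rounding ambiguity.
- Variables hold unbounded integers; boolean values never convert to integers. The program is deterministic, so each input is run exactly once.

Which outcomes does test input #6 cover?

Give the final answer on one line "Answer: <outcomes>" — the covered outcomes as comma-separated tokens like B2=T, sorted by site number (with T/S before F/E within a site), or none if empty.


Event log for input #6 (q=2, r=14):
  B1->T, B1->T, B1->T, B1->F, B2->T, B5->T, B5->T, B5->T, B5->T, B5->T
  B5->F, B6->F, B8->S, B7->T, B9->F, B11->E, B10->F, B12->F
distinct outcomes covered: B1=T, B1=F, B2=T, B5=T, B5=F, B6=F, B7=T, B8=S, B9=F, B10=F, B11=E, B12=F
Answer: B1=T, B1=F, B2=T, B5=T, B5=F, B6=F, B7=T, B8=S, B9=F, B10=F, B11=E, B12=F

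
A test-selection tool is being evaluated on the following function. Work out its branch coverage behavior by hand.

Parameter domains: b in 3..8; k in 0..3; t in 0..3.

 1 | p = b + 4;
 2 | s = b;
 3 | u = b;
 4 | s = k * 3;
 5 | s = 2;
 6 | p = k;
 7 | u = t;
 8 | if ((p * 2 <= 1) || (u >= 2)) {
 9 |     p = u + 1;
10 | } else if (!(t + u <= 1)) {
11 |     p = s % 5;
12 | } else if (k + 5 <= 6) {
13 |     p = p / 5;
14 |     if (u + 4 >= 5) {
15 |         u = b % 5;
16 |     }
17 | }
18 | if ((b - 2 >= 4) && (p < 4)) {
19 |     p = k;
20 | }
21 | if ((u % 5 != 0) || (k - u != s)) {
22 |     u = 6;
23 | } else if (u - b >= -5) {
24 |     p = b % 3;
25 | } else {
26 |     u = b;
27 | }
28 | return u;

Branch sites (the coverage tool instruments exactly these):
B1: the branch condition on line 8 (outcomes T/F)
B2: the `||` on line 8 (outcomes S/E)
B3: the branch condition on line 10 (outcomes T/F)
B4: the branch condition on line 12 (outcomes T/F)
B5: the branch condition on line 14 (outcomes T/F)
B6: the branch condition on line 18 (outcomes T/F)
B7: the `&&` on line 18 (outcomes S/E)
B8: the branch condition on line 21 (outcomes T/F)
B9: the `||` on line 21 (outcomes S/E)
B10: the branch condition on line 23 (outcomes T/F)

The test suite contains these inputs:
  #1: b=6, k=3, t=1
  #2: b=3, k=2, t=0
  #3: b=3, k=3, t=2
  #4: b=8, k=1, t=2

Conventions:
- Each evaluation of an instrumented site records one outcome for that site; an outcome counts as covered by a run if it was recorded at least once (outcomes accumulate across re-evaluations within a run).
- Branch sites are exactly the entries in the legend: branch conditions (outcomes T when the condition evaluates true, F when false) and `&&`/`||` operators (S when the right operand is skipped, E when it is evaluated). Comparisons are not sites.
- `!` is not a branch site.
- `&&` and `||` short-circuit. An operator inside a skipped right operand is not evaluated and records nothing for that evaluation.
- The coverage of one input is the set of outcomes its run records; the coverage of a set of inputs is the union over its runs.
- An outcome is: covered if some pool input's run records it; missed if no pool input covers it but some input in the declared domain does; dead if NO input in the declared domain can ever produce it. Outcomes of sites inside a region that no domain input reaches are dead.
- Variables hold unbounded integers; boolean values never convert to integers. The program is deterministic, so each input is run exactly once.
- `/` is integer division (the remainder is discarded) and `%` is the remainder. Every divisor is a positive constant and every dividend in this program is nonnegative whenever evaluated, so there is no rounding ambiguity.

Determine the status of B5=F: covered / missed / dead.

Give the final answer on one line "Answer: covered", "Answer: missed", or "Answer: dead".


no pool input records B5=F
but domain input (b=3, k=1, t=0) does record it -> reachable, so missed
Answer: missed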